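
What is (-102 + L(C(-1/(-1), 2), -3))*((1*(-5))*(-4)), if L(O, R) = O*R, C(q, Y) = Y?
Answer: -2160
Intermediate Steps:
(-102 + L(C(-1/(-1), 2), -3))*((1*(-5))*(-4)) = (-102 + 2*(-3))*((1*(-5))*(-4)) = (-102 - 6)*(-5*(-4)) = -108*20 = -2160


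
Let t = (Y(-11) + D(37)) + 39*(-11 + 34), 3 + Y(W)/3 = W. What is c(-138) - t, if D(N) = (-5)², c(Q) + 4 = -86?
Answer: -970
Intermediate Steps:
c(Q) = -90 (c(Q) = -4 - 86 = -90)
D(N) = 25
Y(W) = -9 + 3*W
t = 880 (t = ((-9 + 3*(-11)) + 25) + 39*(-11 + 34) = ((-9 - 33) + 25) + 39*23 = (-42 + 25) + 897 = -17 + 897 = 880)
c(-138) - t = -90 - 1*880 = -90 - 880 = -970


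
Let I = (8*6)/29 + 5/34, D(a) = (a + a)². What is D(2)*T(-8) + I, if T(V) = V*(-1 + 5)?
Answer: -503055/986 ≈ -510.20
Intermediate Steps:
D(a) = 4*a² (D(a) = (2*a)² = 4*a²)
T(V) = 4*V (T(V) = V*4 = 4*V)
I = 1777/986 (I = 48*(1/29) + 5*(1/34) = 48/29 + 5/34 = 1777/986 ≈ 1.8022)
D(2)*T(-8) + I = (4*2²)*(4*(-8)) + 1777/986 = (4*4)*(-32) + 1777/986 = 16*(-32) + 1777/986 = -512 + 1777/986 = -503055/986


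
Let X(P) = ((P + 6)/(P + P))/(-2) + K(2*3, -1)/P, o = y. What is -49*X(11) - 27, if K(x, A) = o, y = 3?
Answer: -943/44 ≈ -21.432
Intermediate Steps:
o = 3
K(x, A) = 3
X(P) = 3/P - (6 + P)/(4*P) (X(P) = ((P + 6)/(P + P))/(-2) + 3/P = ((6 + P)/((2*P)))*(-½) + 3/P = ((6 + P)*(1/(2*P)))*(-½) + 3/P = ((6 + P)/(2*P))*(-½) + 3/P = -(6 + P)/(4*P) + 3/P = 3/P - (6 + P)/(4*P))
-49*X(11) - 27 = -49*(6 - 1*11)/(4*11) - 27 = -49*(6 - 11)/(4*11) - 27 = -49*(-5)/(4*11) - 27 = -49*(-5/44) - 27 = 245/44 - 27 = -943/44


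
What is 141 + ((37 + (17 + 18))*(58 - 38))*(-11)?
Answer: -15699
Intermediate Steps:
141 + ((37 + (17 + 18))*(58 - 38))*(-11) = 141 + ((37 + 35)*20)*(-11) = 141 + (72*20)*(-11) = 141 + 1440*(-11) = 141 - 15840 = -15699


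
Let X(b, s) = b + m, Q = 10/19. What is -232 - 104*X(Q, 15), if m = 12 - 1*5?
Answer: -19280/19 ≈ -1014.7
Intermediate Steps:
Q = 10/19 (Q = 10*(1/19) = 10/19 ≈ 0.52632)
m = 7 (m = 12 - 5 = 7)
X(b, s) = 7 + b (X(b, s) = b + 7 = 7 + b)
-232 - 104*X(Q, 15) = -232 - 104*(7 + 10/19) = -232 - 104*143/19 = -232 - 14872/19 = -19280/19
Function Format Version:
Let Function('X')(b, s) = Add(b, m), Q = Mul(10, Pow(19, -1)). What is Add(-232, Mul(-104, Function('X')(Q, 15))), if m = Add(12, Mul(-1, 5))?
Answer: Rational(-19280, 19) ≈ -1014.7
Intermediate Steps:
Q = Rational(10, 19) (Q = Mul(10, Rational(1, 19)) = Rational(10, 19) ≈ 0.52632)
m = 7 (m = Add(12, -5) = 7)
Function('X')(b, s) = Add(7, b) (Function('X')(b, s) = Add(b, 7) = Add(7, b))
Add(-232, Mul(-104, Function('X')(Q, 15))) = Add(-232, Mul(-104, Add(7, Rational(10, 19)))) = Add(-232, Mul(-104, Rational(143, 19))) = Add(-232, Rational(-14872, 19)) = Rational(-19280, 19)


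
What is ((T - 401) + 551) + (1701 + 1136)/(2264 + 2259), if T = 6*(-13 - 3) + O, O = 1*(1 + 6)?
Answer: 278740/4523 ≈ 61.627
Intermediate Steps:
O = 7 (O = 1*7 = 7)
T = -89 (T = 6*(-13 - 3) + 7 = 6*(-16) + 7 = -96 + 7 = -89)
((T - 401) + 551) + (1701 + 1136)/(2264 + 2259) = ((-89 - 401) + 551) + (1701 + 1136)/(2264 + 2259) = (-490 + 551) + 2837/4523 = 61 + 2837*(1/4523) = 61 + 2837/4523 = 278740/4523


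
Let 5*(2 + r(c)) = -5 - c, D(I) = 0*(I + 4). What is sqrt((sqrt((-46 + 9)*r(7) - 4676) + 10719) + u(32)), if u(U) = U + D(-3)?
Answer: sqrt(268775 + 5*I*sqrt(112830))/5 ≈ 103.69 + 0.32396*I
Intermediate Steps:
D(I) = 0 (D(I) = 0*(4 + I) = 0)
r(c) = -3 - c/5 (r(c) = -2 + (-5 - c)/5 = -2 + (-1 - c/5) = -3 - c/5)
u(U) = U (u(U) = U + 0 = U)
sqrt((sqrt((-46 + 9)*r(7) - 4676) + 10719) + u(32)) = sqrt((sqrt((-46 + 9)*(-3 - 1/5*7) - 4676) + 10719) + 32) = sqrt((sqrt(-37*(-3 - 7/5) - 4676) + 10719) + 32) = sqrt((sqrt(-37*(-22/5) - 4676) + 10719) + 32) = sqrt((sqrt(814/5 - 4676) + 10719) + 32) = sqrt((sqrt(-22566/5) + 10719) + 32) = sqrt((I*sqrt(112830)/5 + 10719) + 32) = sqrt((10719 + I*sqrt(112830)/5) + 32) = sqrt(10751 + I*sqrt(112830)/5)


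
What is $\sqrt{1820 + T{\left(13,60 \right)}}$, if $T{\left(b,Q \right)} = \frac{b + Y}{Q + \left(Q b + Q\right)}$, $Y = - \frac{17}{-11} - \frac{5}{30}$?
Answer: $\frac{\sqrt{7135190634}}{1980} \approx 42.662$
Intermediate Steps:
$Y = \frac{91}{66}$ ($Y = \left(-17\right) \left(- \frac{1}{11}\right) - \frac{1}{6} = \frac{17}{11} - \frac{1}{6} = \frac{91}{66} \approx 1.3788$)
$T{\left(b,Q \right)} = \frac{\frac{91}{66} + b}{2 Q + Q b}$ ($T{\left(b,Q \right)} = \frac{b + \frac{91}{66}}{Q + \left(Q b + Q\right)} = \frac{\frac{91}{66} + b}{Q + \left(Q + Q b\right)} = \frac{\frac{91}{66} + b}{2 Q + Q b}$)
$\sqrt{1820 + T{\left(13,60 \right)}} = \sqrt{1820 + \frac{\frac{91}{66} + 13}{60 \left(2 + 13\right)}} = \sqrt{1820 + \frac{1}{60} \cdot \frac{1}{15} \cdot \frac{949}{66}} = \sqrt{1820 + \frac{949}{59400}} = \sqrt{\frac{108108949}{59400}} = \frac{\sqrt{7135190634}}{1980}$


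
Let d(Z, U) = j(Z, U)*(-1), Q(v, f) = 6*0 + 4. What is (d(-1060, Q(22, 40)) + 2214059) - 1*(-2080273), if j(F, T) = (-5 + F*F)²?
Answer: -1262461429693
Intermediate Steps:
j(F, T) = (-5 + F²)²
Q(v, f) = 4 (Q(v, f) = 0 + 4 = 4)
d(Z, U) = -(-5 + Z²)² (d(Z, U) = (-5 + Z²)²*(-1) = -(-5 + Z²)²)
(d(-1060, Q(22, 40)) + 2214059) - 1*(-2080273) = (-(-5 + (-1060)²)² + 2214059) - 1*(-2080273) = (-(-5 + 1123600)² + 2214059) + 2080273 = (-1*1123595² + 2214059) + 2080273 = (-1*1262465724025 + 2214059) + 2080273 = (-1262465724025 + 2214059) + 2080273 = -1262463509966 + 2080273 = -1262461429693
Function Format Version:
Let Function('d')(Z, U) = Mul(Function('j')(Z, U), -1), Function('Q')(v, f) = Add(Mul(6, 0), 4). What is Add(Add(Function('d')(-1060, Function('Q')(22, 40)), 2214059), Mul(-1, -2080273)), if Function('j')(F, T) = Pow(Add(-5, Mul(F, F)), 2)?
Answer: -1262461429693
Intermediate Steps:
Function('j')(F, T) = Pow(Add(-5, Pow(F, 2)), 2)
Function('Q')(v, f) = 4 (Function('Q')(v, f) = Add(0, 4) = 4)
Function('d')(Z, U) = Mul(-1, Pow(Add(-5, Pow(Z, 2)), 2)) (Function('d')(Z, U) = Mul(Pow(Add(-5, Pow(Z, 2)), 2), -1) = Mul(-1, Pow(Add(-5, Pow(Z, 2)), 2)))
Add(Add(Function('d')(-1060, Function('Q')(22, 40)), 2214059), Mul(-1, -2080273)) = Add(Add(Mul(-1, Pow(Add(-5, Pow(-1060, 2)), 2)), 2214059), Mul(-1, -2080273)) = Add(Add(Mul(-1, Pow(Add(-5, 1123600), 2)), 2214059), 2080273) = Add(Add(Mul(-1, Pow(1123595, 2)), 2214059), 2080273) = Add(Add(Mul(-1, 1262465724025), 2214059), 2080273) = Add(Add(-1262465724025, 2214059), 2080273) = Add(-1262463509966, 2080273) = -1262461429693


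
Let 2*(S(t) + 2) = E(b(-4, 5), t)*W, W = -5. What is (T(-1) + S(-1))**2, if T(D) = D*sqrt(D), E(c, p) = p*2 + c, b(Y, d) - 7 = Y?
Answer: 77/4 + 9*I ≈ 19.25 + 9.0*I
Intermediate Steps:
b(Y, d) = 7 + Y
E(c, p) = c + 2*p (E(c, p) = 2*p + c = c + 2*p)
T(D) = D**(3/2)
S(t) = -19/2 - 5*t (S(t) = -2 + (((7 - 4) + 2*t)*(-5))/2 = -2 + ((3 + 2*t)*(-5))/2 = -2 + (-15 - 10*t)/2 = -2 + (-15/2 - 5*t) = -19/2 - 5*t)
(T(-1) + S(-1))**2 = ((-1)**(3/2) + (-19/2 - 5*(-1)))**2 = (-I + (-19/2 + 5))**2 = (-I - 9/2)**2 = (-9/2 - I)**2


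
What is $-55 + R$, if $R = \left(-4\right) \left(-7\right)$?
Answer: $-27$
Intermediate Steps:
$R = 28$
$-55 + R = -55 + 28 = -27$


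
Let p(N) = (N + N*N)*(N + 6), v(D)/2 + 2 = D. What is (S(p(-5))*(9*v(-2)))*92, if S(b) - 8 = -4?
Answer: -26496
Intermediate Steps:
v(D) = -4 + 2*D
p(N) = (6 + N)*(N + N**2) (p(N) = (N + N**2)*(6 + N) = (6 + N)*(N + N**2))
S(b) = 4 (S(b) = 8 - 4 = 4)
(S(p(-5))*(9*v(-2)))*92 = (4*(9*(-4 + 2*(-2))))*92 = (4*(9*(-4 - 4)))*92 = (4*(9*(-8)))*92 = (4*(-72))*92 = -288*92 = -26496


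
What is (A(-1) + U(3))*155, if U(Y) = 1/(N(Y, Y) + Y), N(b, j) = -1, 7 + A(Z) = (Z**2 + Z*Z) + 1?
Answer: -1085/2 ≈ -542.50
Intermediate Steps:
A(Z) = -6 + 2*Z**2 (A(Z) = -7 + ((Z**2 + Z*Z) + 1) = -7 + ((Z**2 + Z**2) + 1) = -7 + (2*Z**2 + 1) = -7 + (1 + 2*Z**2) = -6 + 2*Z**2)
U(Y) = 1/(-1 + Y)
(A(-1) + U(3))*155 = ((-6 + 2*(-1)**2) + 1/(-1 + 3))*155 = ((-6 + 2*1) + 1/2)*155 = ((-6 + 2) + 1/2)*155 = (-4 + 1/2)*155 = -7/2*155 = -1085/2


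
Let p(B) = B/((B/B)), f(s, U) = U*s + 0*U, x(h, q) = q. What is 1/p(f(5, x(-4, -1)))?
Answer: -⅕ ≈ -0.20000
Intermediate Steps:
f(s, U) = U*s (f(s, U) = U*s + 0 = U*s)
p(B) = B (p(B) = B/1 = B*1 = B)
1/p(f(5, x(-4, -1))) = 1/(-1*5) = 1/(-5) = -⅕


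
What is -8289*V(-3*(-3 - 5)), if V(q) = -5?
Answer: 41445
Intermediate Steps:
-8289*V(-3*(-3 - 5)) = -8289*(-5) = 41445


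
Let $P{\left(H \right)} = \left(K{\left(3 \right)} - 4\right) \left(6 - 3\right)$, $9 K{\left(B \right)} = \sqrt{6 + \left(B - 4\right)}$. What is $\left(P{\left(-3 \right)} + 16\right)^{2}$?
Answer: $\frac{\left(12 + \sqrt{5}\right)^{2}}{9} \approx 22.518$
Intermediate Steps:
$K{\left(B \right)} = \frac{\sqrt{2 + B}}{9}$ ($K{\left(B \right)} = \frac{\sqrt{6 + \left(B - 4\right)}}{9} = \frac{\sqrt{6 + \left(-4 + B\right)}}{9} = \frac{\sqrt{2 + B}}{9}$)
$P{\left(H \right)} = -12 + \frac{\sqrt{5}}{3}$ ($P{\left(H \right)} = \left(\frac{\sqrt{2 + 3}}{9} - 4\right) \left(6 - 3\right) = \left(\frac{\sqrt{5}}{9} - 4\right) 3 = \left(-4 + \frac{\sqrt{5}}{9}\right) 3 = -12 + \frac{\sqrt{5}}{3}$)
$\left(P{\left(-3 \right)} + 16\right)^{2} = \left(\left(-12 + \frac{\sqrt{5}}{3}\right) + 16\right)^{2} = \left(4 + \frac{\sqrt{5}}{3}\right)^{2}$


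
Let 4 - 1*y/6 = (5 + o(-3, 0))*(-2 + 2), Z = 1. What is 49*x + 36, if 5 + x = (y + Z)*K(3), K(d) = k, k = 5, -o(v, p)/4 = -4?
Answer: 5916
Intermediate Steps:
o(v, p) = 16 (o(v, p) = -4*(-4) = 16)
y = 24 (y = 24 - 6*(5 + 16)*(-2 + 2) = 24 - 126*0 = 24 - 6*0 = 24 + 0 = 24)
K(d) = 5
x = 120 (x = -5 + (24 + 1)*5 = -5 + 25*5 = -5 + 125 = 120)
49*x + 36 = 49*120 + 36 = 5880 + 36 = 5916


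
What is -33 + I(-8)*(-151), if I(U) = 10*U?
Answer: 12047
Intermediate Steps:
-33 + I(-8)*(-151) = -33 + (10*(-8))*(-151) = -33 - 80*(-151) = -33 + 12080 = 12047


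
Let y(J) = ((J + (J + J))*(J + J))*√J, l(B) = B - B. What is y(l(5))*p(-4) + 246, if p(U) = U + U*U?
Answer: 246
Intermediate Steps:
l(B) = 0
p(U) = U + U²
y(J) = 6*J^(5/2) (y(J) = ((J + 2*J)*(2*J))*√J = ((3*J)*(2*J))*√J = (6*J²)*√J = 6*J^(5/2))
y(l(5))*p(-4) + 246 = (6*0^(5/2))*(-4*(1 - 4)) + 246 = (6*0)*(-4*(-3)) + 246 = 0*12 + 246 = 0 + 246 = 246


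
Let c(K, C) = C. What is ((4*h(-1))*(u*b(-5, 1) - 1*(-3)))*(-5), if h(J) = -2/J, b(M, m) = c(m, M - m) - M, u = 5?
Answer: 80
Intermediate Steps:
b(M, m) = -m (b(M, m) = (M - m) - M = -m)
((4*h(-1))*(u*b(-5, 1) - 1*(-3)))*(-5) = ((4*(-2/(-1)))*(5*(-1*1) - 1*(-3)))*(-5) = ((4*(-2*(-1)))*(5*(-1) + 3))*(-5) = ((4*2)*(-5 + 3))*(-5) = (8*(-2))*(-5) = -16*(-5) = 80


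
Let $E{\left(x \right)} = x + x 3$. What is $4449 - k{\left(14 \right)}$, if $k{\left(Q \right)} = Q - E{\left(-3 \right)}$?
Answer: $4423$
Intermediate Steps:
$E{\left(x \right)} = 4 x$ ($E{\left(x \right)} = x + 3 x = 4 x$)
$k{\left(Q \right)} = 12 + Q$ ($k{\left(Q \right)} = Q - 4 \left(-3\right) = Q - -12 = Q + 12 = 12 + Q$)
$4449 - k{\left(14 \right)} = 4449 - \left(12 + 14\right) = 4449 - 26 = 4423$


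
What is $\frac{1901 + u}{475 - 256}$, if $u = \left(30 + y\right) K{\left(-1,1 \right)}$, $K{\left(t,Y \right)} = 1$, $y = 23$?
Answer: $\frac{1954}{219} \approx 8.9224$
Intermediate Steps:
$u = 53$ ($u = \left(30 + 23\right) 1 = 53 \cdot 1 = 53$)
$\frac{1901 + u}{475 - 256} = \frac{1901 + 53}{475 - 256} = \frac{1954}{219}$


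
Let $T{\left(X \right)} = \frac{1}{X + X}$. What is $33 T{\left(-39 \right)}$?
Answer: $- \frac{11}{26} \approx -0.42308$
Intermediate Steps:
$T{\left(X \right)} = \frac{1}{2 X}$
$33 T{\left(-39 \right)} = 33 \frac{1}{2 \left(-39\right)} = 33 \cdot \frac{1}{2} \left(- \frac{1}{39}\right) = 33 \left(- \frac{1}{78}\right) = - \frac{11}{26}$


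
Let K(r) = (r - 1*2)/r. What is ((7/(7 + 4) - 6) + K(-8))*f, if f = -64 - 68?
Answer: 543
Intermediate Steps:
f = -132
K(r) = (-2 + r)/r (K(r) = (r - 2)/r = (-2 + r)/r)
((7/(7 + 4) - 6) + K(-8))*f = ((7/(7 + 4) - 6) + (-2 - 8)/(-8))*(-132) = ((7/11 - 6) - ⅛*(-10))*(-132) = ((7*(1/11) - 6) + 5/4)*(-132) = ((7/11 - 6) + 5/4)*(-132) = (-59/11 + 5/4)*(-132) = -181/44*(-132) = 543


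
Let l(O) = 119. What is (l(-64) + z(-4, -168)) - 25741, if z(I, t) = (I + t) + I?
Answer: -25798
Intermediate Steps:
z(I, t) = t + 2*I
(l(-64) + z(-4, -168)) - 25741 = (119 + (-168 + 2*(-4))) - 25741 = (119 + (-168 - 8)) - 25741 = (119 - 176) - 25741 = -57 - 25741 = -25798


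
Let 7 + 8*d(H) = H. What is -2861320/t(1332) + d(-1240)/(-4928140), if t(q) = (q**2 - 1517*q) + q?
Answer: 3525255936973/301956994080 ≈ 11.675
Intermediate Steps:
t(q) = q**2 - 1516*q
d(H) = -7/8 + H/8
-2861320/t(1332) + d(-1240)/(-4928140) = -2861320*1/(1332*(-1516 + 1332)) + (-7/8 + (1/8)*(-1240))/(-4928140) = -2861320/(1332*(-184)) + (-7/8 - 155)*(-1/4928140) = -2861320/(-245088) - 1247/8*(-1/4928140) = -2861320*(-1/245088) + 1247/39425120 = 357665/30636 + 1247/39425120 = 3525255936973/301956994080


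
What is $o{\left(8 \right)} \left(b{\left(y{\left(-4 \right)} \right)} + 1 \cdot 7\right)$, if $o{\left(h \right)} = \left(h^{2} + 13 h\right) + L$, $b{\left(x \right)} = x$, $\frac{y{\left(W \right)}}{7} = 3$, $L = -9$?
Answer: $4452$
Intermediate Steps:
$y{\left(W \right)} = 21$ ($y{\left(W \right)} = 7 \cdot 3 = 21$)
$o{\left(h \right)} = -9 + h^{2} + 13 h$ ($o{\left(h \right)} = \left(h^{2} + 13 h\right) - 9 = -9 + h^{2} + 13 h$)
$o{\left(8 \right)} \left(b{\left(y{\left(-4 \right)} \right)} + 1 \cdot 7\right) = \left(-9 + 8^{2} + 13 \cdot 8\right) \left(21 + 1 \cdot 7\right) = \left(-9 + 64 + 104\right) \left(21 + 7\right) = 159 \cdot 28 = 4452$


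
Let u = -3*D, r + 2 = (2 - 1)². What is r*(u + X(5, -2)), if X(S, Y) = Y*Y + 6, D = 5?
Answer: 5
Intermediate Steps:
X(S, Y) = 6 + Y² (X(S, Y) = Y² + 6 = 6 + Y²)
r = -1 (r = -2 + (2 - 1)² = -2 + 1² = -2 + 1 = -1)
u = -15 (u = -3*5 = -15)
r*(u + X(5, -2)) = -(-15 + (6 + (-2)²)) = -(-15 + (6 + 4)) = -(-15 + 10) = -1*(-5) = 5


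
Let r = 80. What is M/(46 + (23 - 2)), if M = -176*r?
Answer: -14080/67 ≈ -210.15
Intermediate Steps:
M = -14080 (M = -176*80 = -14080)
M/(46 + (23 - 2)) = -14080/(46 + (23 - 2)) = -14080/(46 + 21) = -14080/67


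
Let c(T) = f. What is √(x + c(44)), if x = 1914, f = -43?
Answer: √1871 ≈ 43.255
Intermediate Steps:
c(T) = -43
√(x + c(44)) = √(1914 - 43) = √1871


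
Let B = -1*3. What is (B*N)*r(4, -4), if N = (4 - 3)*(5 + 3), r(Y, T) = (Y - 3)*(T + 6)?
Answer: -48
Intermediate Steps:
r(Y, T) = (-3 + Y)*(6 + T)
N = 8 (N = 1*8 = 8)
B = -3
(B*N)*r(4, -4) = (-3*8)*(-18 - 3*(-4) + 6*4 - 4*4) = -24*(-18 + 12 + 24 - 16) = -24*2 = -48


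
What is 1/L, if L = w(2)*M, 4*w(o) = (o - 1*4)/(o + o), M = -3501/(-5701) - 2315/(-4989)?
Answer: -28442289/3833038 ≈ -7.4203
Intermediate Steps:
M = 30664304/28442289 (M = -3501*(-1/5701) - 2315*(-1/4989) = 3501/5701 + 2315/4989 = 30664304/28442289 ≈ 1.0781)
w(o) = (-4 + o)/(8*o) (w(o) = ((o - 1*4)/(o + o))/4 = ((o - 4)/((2*o)))/4 = ((-4 + o)*(1/(2*o)))/4 = ((-4 + o)/(2*o))/4 = (-4 + o)/(8*o))
L = -3833038/28442289 (L = ((⅛)*(-4 + 2)/2)*(30664304/28442289) = ((⅛)*(½)*(-2))*(30664304/28442289) = -⅛*30664304/28442289 = -3833038/28442289 ≈ -0.13477)
1/L = 1/(-3833038/28442289) = -28442289/3833038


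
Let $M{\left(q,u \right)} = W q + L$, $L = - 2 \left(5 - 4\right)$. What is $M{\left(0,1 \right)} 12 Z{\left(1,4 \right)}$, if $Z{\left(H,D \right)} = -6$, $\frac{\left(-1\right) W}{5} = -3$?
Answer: $144$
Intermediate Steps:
$W = 15$ ($W = \left(-5\right) \left(-3\right) = 15$)
$L = -2$ ($L = \left(-2\right) 1 = -2$)
$M{\left(q,u \right)} = -2 + 15 q$ ($M{\left(q,u \right)} = 15 q - 2 = -2 + 15 q$)
$M{\left(0,1 \right)} 12 Z{\left(1,4 \right)} = \left(-2 + 15 \cdot 0\right) 12 \left(-6\right) = \left(-2 + 0\right) 12 \left(-6\right) = \left(-2\right) 12 \left(-6\right) = \left(-24\right) \left(-6\right) = 144$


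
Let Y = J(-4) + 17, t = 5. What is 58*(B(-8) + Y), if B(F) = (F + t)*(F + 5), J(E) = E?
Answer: 1276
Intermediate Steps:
B(F) = (5 + F)² (B(F) = (F + 5)*(F + 5) = (5 + F)*(5 + F) = (5 + F)²)
Y = 13 (Y = -4 + 17 = 13)
58*(B(-8) + Y) = 58*((25 + (-8)² + 10*(-8)) + 13) = 58*((25 + 64 - 80) + 13) = 58*(9 + 13) = 58*22 = 1276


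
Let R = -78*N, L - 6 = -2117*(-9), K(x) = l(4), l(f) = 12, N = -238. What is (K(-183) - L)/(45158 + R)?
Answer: -19047/63722 ≈ -0.29891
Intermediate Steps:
K(x) = 12
L = 19059 (L = 6 - 2117*(-9) = 6 + 19053 = 19059)
R = 18564 (R = -78*(-238) = 18564)
(K(-183) - L)/(45158 + R) = (12 - 1*19059)/(45158 + 18564) = (12 - 19059)/63722 = -19047*1/63722 = -19047/63722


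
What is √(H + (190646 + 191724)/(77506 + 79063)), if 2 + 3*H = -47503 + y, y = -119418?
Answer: I*√1363915358545271/156569 ≈ 235.88*I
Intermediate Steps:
H = -55641 (H = -⅔ + (-47503 - 119418)/3 = -⅔ + (⅓)*(-166921) = -⅔ - 166921/3 = -55641)
√(H + (190646 + 191724)/(77506 + 79063)) = √(-55641 + (190646 + 191724)/(77506 + 79063)) = √(-55641 + 382370/156569) = √(-8711273359/156569) = I*√1363915358545271/156569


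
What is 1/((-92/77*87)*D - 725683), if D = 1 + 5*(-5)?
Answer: -77/55685495 ≈ -1.3828e-6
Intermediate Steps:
D = -24 (D = 1 - 25 = -24)
1/((-92/77*87)*D - 725683) = 1/((-92/77*87)*(-24) - 725683) = 1/((-92*1/77*87)*(-24) - 725683) = 1/(-92/77*87*(-24) - 725683) = 1/(-8004/77*(-24) - 725683) = 1/(192096/77 - 725683) = 1/(-55685495/77) = -77/55685495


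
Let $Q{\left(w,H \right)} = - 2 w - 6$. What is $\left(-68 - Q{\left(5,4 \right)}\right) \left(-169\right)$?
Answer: $8788$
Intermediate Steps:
$Q{\left(w,H \right)} = -6 - 2 w$
$\left(-68 - Q{\left(5,4 \right)}\right) \left(-169\right) = \left(-68 - \left(-6 - 10\right)\right) \left(-169\right) = \left(-68 - -16\right) \left(-169\right) = \left(-68 + 16\right) \left(-169\right) = \left(-52\right) \left(-169\right) = 8788$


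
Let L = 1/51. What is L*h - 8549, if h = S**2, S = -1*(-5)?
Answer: -435974/51 ≈ -8548.5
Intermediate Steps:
S = 5
L = 1/51 ≈ 0.019608
h = 25 (h = 5**2 = 25)
L*h - 8549 = (1/51)*25 - 8549 = 25/51 - 8549 = -435974/51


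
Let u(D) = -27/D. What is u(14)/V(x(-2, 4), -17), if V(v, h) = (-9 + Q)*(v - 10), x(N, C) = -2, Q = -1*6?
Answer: -3/280 ≈ -0.010714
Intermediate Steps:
Q = -6
V(v, h) = 150 - 15*v (V(v, h) = (-9 - 6)*(v - 10) = -15*(-10 + v) = 150 - 15*v)
u(14)/V(x(-2, 4), -17) = (-27/14)/(150 - 15*(-2)) = (-27*1/14)/(150 + 30) = -27/14/180 = -27/14*1/180 = -3/280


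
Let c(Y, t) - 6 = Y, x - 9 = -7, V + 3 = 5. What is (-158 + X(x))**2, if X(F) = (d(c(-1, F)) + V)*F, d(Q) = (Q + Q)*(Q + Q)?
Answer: 2116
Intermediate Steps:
V = 2 (V = -3 + 5 = 2)
x = 2 (x = 9 - 7 = 2)
c(Y, t) = 6 + Y
d(Q) = 4*Q**2 (d(Q) = (2*Q)*(2*Q) = 4*Q**2)
X(F) = 102*F (X(F) = (4*(6 - 1)**2 + 2)*F = (4*5**2 + 2)*F = (4*25 + 2)*F = (100 + 2)*F = 102*F)
(-158 + X(x))**2 = (-158 + 102*2)**2 = (-158 + 204)**2 = 46**2 = 2116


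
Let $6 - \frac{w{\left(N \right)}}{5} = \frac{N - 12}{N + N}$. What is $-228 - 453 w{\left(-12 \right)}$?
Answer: $-11553$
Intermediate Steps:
$w{\left(N \right)} = 30 - \frac{5 \left(-12 + N\right)}{2 N}$ ($w{\left(N \right)} = 30 - 5 \frac{N - 12}{N + N} = 30 - 5 \frac{-12 + N}{2 N} = 30 - \frac{5 \left(-12 + N\right)}{2 N}$)
$-228 - 453 w{\left(-12 \right)} = -228 - 453 \left(\frac{55}{2} + \frac{30}{-12}\right) = -228 - 453 \left(\frac{55}{2} + 30 \left(- \frac{1}{12}\right)\right) = -228 - 453 \left(\frac{55}{2} - \frac{5}{2}\right) = -228 - 11325 = -11553$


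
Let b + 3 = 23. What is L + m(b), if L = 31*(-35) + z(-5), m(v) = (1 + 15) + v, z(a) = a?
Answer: -1054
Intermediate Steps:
b = 20 (b = -3 + 23 = 20)
m(v) = 16 + v
L = -1090 (L = 31*(-35) - 5 = -1085 - 5 = -1090)
L + m(b) = -1090 + (16 + 20) = -1090 + 36 = -1054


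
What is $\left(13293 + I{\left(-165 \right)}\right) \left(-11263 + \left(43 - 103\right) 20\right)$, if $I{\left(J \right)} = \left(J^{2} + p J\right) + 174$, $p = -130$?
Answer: $-774475746$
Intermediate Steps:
$I{\left(J \right)} = 174 + J^{2} - 130 J$ ($I{\left(J \right)} = \left(J^{2} - 130 J\right) + 174 = 174 + J^{2} - 130 J$)
$\left(13293 + I{\left(-165 \right)}\right) \left(-11263 + \left(43 - 103\right) 20\right) = \left(13293 + \left(174 + \left(-165\right)^{2} - -21450\right)\right) \left(-11263 + \left(43 - 103\right) 20\right) = \left(13293 + \left(174 + 27225 + 21450\right)\right) \left(-11263 - 1200\right) = \left(13293 + 48849\right) \left(-11263 - 1200\right) = 62142 \left(-12463\right) = -774475746$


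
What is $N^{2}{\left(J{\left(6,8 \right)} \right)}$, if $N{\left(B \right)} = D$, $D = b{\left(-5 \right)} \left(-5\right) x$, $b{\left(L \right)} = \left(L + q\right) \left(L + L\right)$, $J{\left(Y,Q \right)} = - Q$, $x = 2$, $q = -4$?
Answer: $810000$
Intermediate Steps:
$b{\left(L \right)} = 2 L \left(-4 + L\right)$ ($b{\left(L \right)} = \left(L - 4\right) \left(L + L\right) = \left(-4 + L\right) 2 L = 2 L \left(-4 + L\right)$)
$D = -900$ ($D = 2 \left(-5\right) \left(-4 - 5\right) \left(-5\right) 2 = 2 \left(-5\right) \left(-9\right) \left(-5\right) 2 = 90 \left(-5\right) 2 = \left(-450\right) 2 = -900$)
$N{\left(B \right)} = -900$
$N^{2}{\left(J{\left(6,8 \right)} \right)} = \left(-900\right)^{2} = 810000$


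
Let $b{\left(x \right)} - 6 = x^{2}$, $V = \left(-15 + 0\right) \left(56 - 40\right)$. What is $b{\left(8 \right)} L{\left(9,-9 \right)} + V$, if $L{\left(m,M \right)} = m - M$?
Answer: $1020$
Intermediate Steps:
$V = -240$ ($V = \left(-15\right) 16 = -240$)
$b{\left(x \right)} = 6 + x^{2}$
$b{\left(8 \right)} L{\left(9,-9 \right)} + V = \left(6 + 8^{2}\right) \left(9 - -9\right) - 240 = \left(6 + 64\right) \left(9 + 9\right) - 240 = 70 \cdot 18 - 240 = 1260 - 240 = 1020$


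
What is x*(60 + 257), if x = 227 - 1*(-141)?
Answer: 116656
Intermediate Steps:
x = 368 (x = 227 + 141 = 368)
x*(60 + 257) = 368*(60 + 257) = 368*317 = 116656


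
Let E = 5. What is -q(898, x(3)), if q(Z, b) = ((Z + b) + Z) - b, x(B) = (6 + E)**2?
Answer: -1796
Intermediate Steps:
x(B) = 121 (x(B) = (6 + 5)**2 = 11**2 = 121)
q(Z, b) = 2*Z (q(Z, b) = (b + 2*Z) - b = 2*Z)
-q(898, x(3)) = -2*898 = -1*1796 = -1796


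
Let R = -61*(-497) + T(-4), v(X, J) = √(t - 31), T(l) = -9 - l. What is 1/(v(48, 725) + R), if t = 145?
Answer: 5052/153136205 - √114/918817230 ≈ 3.2979e-5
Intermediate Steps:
v(X, J) = √114 (v(X, J) = √(145 - 31) = √114)
R = 30312 (R = -61*(-497) + (-9 - 1*(-4)) = 30317 + (-9 + 4) = 30317 - 5 = 30312)
1/(v(48, 725) + R) = 1/(√114 + 30312) = 1/(30312 + √114)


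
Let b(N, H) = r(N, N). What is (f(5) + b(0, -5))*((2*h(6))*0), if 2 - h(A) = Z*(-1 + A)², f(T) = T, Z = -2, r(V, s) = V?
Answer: 0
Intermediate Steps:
b(N, H) = N
h(A) = 2 + 2*(-1 + A)² (h(A) = 2 - (-2)*(-1 + A)² = 2 + 2*(-1 + A)²)
(f(5) + b(0, -5))*((2*h(6))*0) = (5 + 0)*((2*(2 + 2*(-1 + 6)²))*0) = 5*((2*(2 + 2*5²))*0) = 5*((2*(2 + 2*25))*0) = 5*((2*(2 + 50))*0) = 5*((2*52)*0) = 5*(104*0) = 5*0 = 0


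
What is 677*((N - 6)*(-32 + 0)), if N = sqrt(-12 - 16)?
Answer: 129984 - 43328*I*sqrt(7) ≈ 1.2998e+5 - 1.1464e+5*I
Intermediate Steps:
N = 2*I*sqrt(7) (N = sqrt(-28) = 2*I*sqrt(7) ≈ 5.2915*I)
677*((N - 6)*(-32 + 0)) = 677*((2*I*sqrt(7) - 6)*(-32 + 0)) = 677*((-6 + 2*I*sqrt(7))*(-32)) = 677*(192 - 64*I*sqrt(7)) = 129984 - 43328*I*sqrt(7)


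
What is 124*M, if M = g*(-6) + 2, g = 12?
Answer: -8680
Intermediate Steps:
M = -70 (M = 12*(-6) + 2 = -72 + 2 = -70)
124*M = 124*(-70) = -8680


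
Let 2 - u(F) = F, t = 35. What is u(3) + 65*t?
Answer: 2274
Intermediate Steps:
u(F) = 2 - F
u(3) + 65*t = (2 - 1*3) + 65*35 = (2 - 3) + 2275 = -1 + 2275 = 2274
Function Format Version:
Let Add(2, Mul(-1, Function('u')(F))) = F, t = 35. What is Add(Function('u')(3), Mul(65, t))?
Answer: 2274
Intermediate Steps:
Function('u')(F) = Add(2, Mul(-1, F))
Add(Function('u')(3), Mul(65, t)) = Add(Add(2, Mul(-1, 3)), Mul(65, 35)) = Add(Add(2, -3), 2275) = Add(-1, 2275) = 2274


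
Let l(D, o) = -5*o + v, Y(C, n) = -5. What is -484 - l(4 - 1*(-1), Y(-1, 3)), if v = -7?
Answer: -502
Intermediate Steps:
l(D, o) = -7 - 5*o (l(D, o) = -5*o - 7 = -7 - 5*o)
-484 - l(4 - 1*(-1), Y(-1, 3)) = -484 - (-7 - 5*(-5)) = -484 - (-7 + 25) = -484 - 1*18 = -484 - 18 = -502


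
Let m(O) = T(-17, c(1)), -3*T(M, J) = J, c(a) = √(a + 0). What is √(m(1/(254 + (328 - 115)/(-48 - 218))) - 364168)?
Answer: I*√3277515/3 ≈ 603.46*I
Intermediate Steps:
c(a) = √a
T(M, J) = -J/3
m(O) = -⅓ (m(O) = -√1/3 = -⅓*1 = -⅓)
√(m(1/(254 + (328 - 115)/(-48 - 218))) - 364168) = √(-⅓ - 364168) = √(-1092505/3) = I*√3277515/3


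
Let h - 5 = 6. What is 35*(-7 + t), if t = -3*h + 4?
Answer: -1260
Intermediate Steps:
h = 11 (h = 5 + 6 = 11)
t = -29 (t = -3*11 + 4 = -33 + 4 = -29)
35*(-7 + t) = 35*(-7 - 29) = 35*(-36) = -1260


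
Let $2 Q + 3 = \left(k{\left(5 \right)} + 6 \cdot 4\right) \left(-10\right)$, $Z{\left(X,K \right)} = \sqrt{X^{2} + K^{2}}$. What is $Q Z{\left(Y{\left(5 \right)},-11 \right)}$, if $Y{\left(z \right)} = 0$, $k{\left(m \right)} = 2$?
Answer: $- \frac{2893}{2} \approx -1446.5$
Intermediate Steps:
$Z{\left(X,K \right)} = \sqrt{K^{2} + X^{2}}$
$Q = - \frac{263}{2}$ ($Q = - \frac{3}{2} + \frac{\left(2 + 6 \cdot 4\right) \left(-10\right)}{2} = - \frac{3}{2} + \frac{\left(2 + 24\right) \left(-10\right)}{2} = - \frac{3}{2} + \frac{26 \left(-10\right)}{2} = - \frac{3}{2} + \frac{1}{2} \left(-260\right) = - \frac{3}{2} - 130 = - \frac{263}{2} \approx -131.5$)
$Q Z{\left(Y{\left(5 \right)},-11 \right)} = - \frac{263 \sqrt{\left(-11\right)^{2} + 0^{2}}}{2} = - \frac{263 \sqrt{121 + 0}}{2} = - \frac{263 \sqrt{121}}{2} = \left(- \frac{263}{2}\right) 11 = - \frac{2893}{2}$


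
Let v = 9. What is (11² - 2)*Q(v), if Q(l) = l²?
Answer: 9639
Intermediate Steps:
(11² - 2)*Q(v) = (11² - 2)*9² = (121 - 2)*81 = 119*81 = 9639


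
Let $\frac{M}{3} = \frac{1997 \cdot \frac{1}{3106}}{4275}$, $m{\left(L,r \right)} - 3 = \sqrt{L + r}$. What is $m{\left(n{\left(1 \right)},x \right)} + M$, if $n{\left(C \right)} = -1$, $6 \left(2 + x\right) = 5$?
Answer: $\frac{13280147}{4426050} + \frac{i \sqrt{78}}{6} \approx 3.0005 + 1.472 i$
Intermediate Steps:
$x = - \frac{7}{6}$ ($x = -2 + \frac{1}{6} \cdot 5 = -2 + \frac{5}{6} = - \frac{7}{6} \approx -1.1667$)
$m{\left(L,r \right)} = 3 + \sqrt{L + r}$
$M = \frac{1997}{4426050}$ ($M = 3 \frac{1997 \cdot \frac{1}{3106}}{4275} = 3 \cdot 1997 \cdot \frac{1}{3106} \cdot \frac{1}{4275} = 3 \cdot \frac{1997}{3106} \cdot \frac{1}{4275} = 3 \cdot \frac{1997}{13278150} = \frac{1997}{4426050} \approx 0.00045119$)
$m{\left(n{\left(1 \right)},x \right)} + M = \left(3 + \sqrt{-1 - \frac{7}{6}}\right) + \frac{1997}{4426050} = \left(3 + \sqrt{- \frac{13}{6}}\right) + \frac{1997}{4426050} = \left(3 + \frac{i \sqrt{78}}{6}\right) + \frac{1997}{4426050} = \frac{13280147}{4426050} + \frac{i \sqrt{78}}{6}$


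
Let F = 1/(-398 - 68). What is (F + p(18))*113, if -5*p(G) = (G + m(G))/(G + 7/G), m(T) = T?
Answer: -34309399/771230 ≈ -44.487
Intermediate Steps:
p(G) = -2*G/(5*(G + 7/G)) (p(G) = -(G + G)/(5*(G + 7/G)) = -2*G/(5*(G + 7/G)))
F = -1/466 (F = 1/(-466) = -1/466 ≈ -0.0021459)
(F + p(18))*113 = (-1/466 - 2*18**2/(35 + 5*18**2))*113 = (-1/466 - 2*324/(35 + 5*324))*113 = (-1/466 - 2*324/(35 + 1620))*113 = (-1/466 - 2*324/1655)*113 = (-1/466 - 2*324*1/1655)*113 = (-1/466 - 648/1655)*113 = -303623/771230*113 = -34309399/771230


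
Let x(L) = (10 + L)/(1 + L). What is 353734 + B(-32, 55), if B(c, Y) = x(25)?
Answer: 9197119/26 ≈ 3.5374e+5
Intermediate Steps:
x(L) = (10 + L)/(1 + L)
B(c, Y) = 35/26 (B(c, Y) = (10 + 25)/(1 + 25) = 35/26)
353734 + B(-32, 55) = 353734 + 35/26 = 9197119/26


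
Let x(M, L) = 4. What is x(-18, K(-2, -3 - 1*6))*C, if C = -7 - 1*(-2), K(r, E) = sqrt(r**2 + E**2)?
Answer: -20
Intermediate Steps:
K(r, E) = sqrt(E**2 + r**2)
C = -5 (C = -7 + 2 = -5)
x(-18, K(-2, -3 - 1*6))*C = 4*(-5) = -20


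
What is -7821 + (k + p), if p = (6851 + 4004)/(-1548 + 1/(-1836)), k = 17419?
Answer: 27258824362/2842129 ≈ 9591.0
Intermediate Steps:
p = -19929780/2842129 (p = 10855/(-1548 - 1/1836) = 10855/(-2842129/1836) = 10855*(-1836/2842129) = -19929780/2842129 ≈ -7.0123)
-7821 + (k + p) = -7821 + (17419 - 19929780/2842129) = -7821 + 49487115271/2842129 = 27258824362/2842129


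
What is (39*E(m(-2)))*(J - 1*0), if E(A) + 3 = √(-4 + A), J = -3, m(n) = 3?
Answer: 351 - 117*I ≈ 351.0 - 117.0*I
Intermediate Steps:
E(A) = -3 + √(-4 + A)
(39*E(m(-2)))*(J - 1*0) = (39*(-3 + √(-4 + 3)))*(-3 - 1*0) = (39*(-3 + √(-1)))*(-3 + 0) = (39*(-3 + I))*(-3) = (-117 + 39*I)*(-3) = 351 - 117*I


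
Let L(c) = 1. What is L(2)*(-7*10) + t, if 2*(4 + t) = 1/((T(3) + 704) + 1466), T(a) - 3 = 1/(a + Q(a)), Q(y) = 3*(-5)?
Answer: -1929544/26075 ≈ -74.000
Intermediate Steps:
Q(y) = -15
T(a) = 3 + 1/(-15 + a) (T(a) = 3 + 1/(a - 15) = 3 + 1/(-15 + a))
t = -104294/26075 (t = -4 + 1/(2*(((-44 + 3*3)/(-15 + 3) + 704) + 1466)) = -4 + 1/(2*(((-44 + 9)/(-12) + 704) + 1466)) = -4 + 1/(2*((-1/12*(-35) + 704) + 1466)) = -4 + 1/(2*((35/12 + 704) + 1466)) = -4 + 1/(2*(8483/12 + 1466)) = -4 + 1/(2*(26075/12)) = -4 + (½)*(12/26075) = -4 + 6/26075 = -104294/26075 ≈ -3.9998)
L(2)*(-7*10) + t = 1*(-7*10) - 104294/26075 = 1*(-70) - 104294/26075 = -70 - 104294/26075 = -1929544/26075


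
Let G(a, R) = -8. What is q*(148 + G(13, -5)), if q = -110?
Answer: -15400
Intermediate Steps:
q*(148 + G(13, -5)) = -110*(148 - 8) = -110*140 = -15400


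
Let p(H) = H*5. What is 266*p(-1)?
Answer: -1330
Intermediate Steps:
p(H) = 5*H
266*p(-1) = 266*(5*(-1)) = 266*(-5) = -1330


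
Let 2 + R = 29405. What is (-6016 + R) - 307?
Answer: 23080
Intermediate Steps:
R = 29403 (R = -2 + 29405 = 29403)
(-6016 + R) - 307 = (-6016 + 29403) - 307 = 23387 - 307 = 23080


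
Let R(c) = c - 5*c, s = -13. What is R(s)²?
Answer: 2704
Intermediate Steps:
R(c) = -4*c (R(c) = c - 5*c = -4*c)
R(s)² = (-4*(-13))² = 52² = 2704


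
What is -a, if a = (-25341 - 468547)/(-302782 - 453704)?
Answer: -246944/378243 ≈ -0.65287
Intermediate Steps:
a = 246944/378243 (a = -493888/(-756486) = -493888*(-1/756486) = 246944/378243 ≈ 0.65287)
-a = -1*246944/378243 = -246944/378243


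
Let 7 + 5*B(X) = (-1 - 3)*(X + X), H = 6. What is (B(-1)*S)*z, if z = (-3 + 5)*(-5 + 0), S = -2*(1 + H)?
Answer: 28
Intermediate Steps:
B(X) = -7/5 - 8*X/5 (B(X) = -7/5 + ((-1 - 3)*(X + X))/5 = -7/5 + (-8*X)/5 = -7/5 - 8*X/5)
S = -14 (S = -2*(1 + 6) = -2*7 = -14)
z = -10 (z = 2*(-5) = -10)
(B(-1)*S)*z = ((-7/5 - 8/5*(-1))*(-14))*(-10) = ((-7/5 + 8/5)*(-14))*(-10) = ((1/5)*(-14))*(-10) = -14/5*(-10) = 28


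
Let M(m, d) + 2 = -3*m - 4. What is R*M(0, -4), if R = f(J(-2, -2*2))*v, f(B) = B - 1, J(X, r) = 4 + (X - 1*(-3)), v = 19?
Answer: -456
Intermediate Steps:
J(X, r) = 7 + X (J(X, r) = 4 + (X + 3) = 4 + (3 + X) = 7 + X)
f(B) = -1 + B
R = 76 (R = (-1 + (7 - 2))*19 = (-1 + 5)*19 = 4*19 = 76)
M(m, d) = -6 - 3*m (M(m, d) = -2 + (-3*m - 4) = -2 + (-4 - 3*m) = -6 - 3*m)
R*M(0, -4) = 76*(-6 - 3*0) = 76*(-6 + 0) = 76*(-6) = -456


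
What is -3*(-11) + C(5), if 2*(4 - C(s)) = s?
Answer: 69/2 ≈ 34.500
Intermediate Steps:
C(s) = 4 - s/2
-3*(-11) + C(5) = -3*(-11) + (4 - ½*5) = 33 + (4 - 5/2) = 33 + 3/2 = 69/2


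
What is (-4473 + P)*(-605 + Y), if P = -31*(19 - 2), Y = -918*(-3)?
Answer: -10745000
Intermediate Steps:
Y = 2754
P = -527 (P = -31*17 = -527)
(-4473 + P)*(-605 + Y) = (-4473 - 527)*(-605 + 2754) = -5000*2149 = -10745000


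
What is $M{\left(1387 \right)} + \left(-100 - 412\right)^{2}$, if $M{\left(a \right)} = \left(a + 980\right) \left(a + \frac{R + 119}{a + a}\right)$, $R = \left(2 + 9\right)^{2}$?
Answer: $\frac{4917438991}{1387} \approx 3.5454 \cdot 10^{6}$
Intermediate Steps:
$R = 121$ ($R = 11^{2} = 121$)
$M{\left(a \right)} = \left(980 + a\right) \left(a + \frac{120}{a}\right)$ ($M{\left(a \right)} = \left(a + 980\right) \left(a + \frac{121 + 119}{a + a}\right) = \left(980 + a\right) \left(a + \frac{240}{2 a}\right) = \left(980 + a\right) \left(a + 240 \frac{1}{2 a}\right) = \left(980 + a\right) \left(a + \frac{120}{a}\right)$)
$M{\left(1387 \right)} + \left(-100 - 412\right)^{2} = \left(120 + 1387^{2} + 980 \cdot 1387 + \frac{117600}{1387}\right) + \left(-100 - 412\right)^{2} = \left(120 + 1923769 + 1359260 + 117600 \cdot \frac{1}{1387}\right) + \left(-512\right)^{2} = \left(120 + 1923769 + 1359260 + \frac{117600}{1387}\right) + 262144 = \frac{4553845263}{1387} + 262144 = \frac{4917438991}{1387}$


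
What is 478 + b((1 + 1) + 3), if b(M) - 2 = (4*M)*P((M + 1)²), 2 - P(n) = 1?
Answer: 500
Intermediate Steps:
P(n) = 1 (P(n) = 2 - 1*1 = 2 - 1 = 1)
b(M) = 2 + 4*M (b(M) = 2 + (4*M)*1 = 2 + 4*M)
478 + b((1 + 1) + 3) = 478 + (2 + 4*((1 + 1) + 3)) = 478 + (2 + 4*(2 + 3)) = 478 + (2 + 4*5) = 478 + (2 + 20) = 478 + 22 = 500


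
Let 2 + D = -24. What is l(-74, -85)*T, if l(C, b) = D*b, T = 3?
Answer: 6630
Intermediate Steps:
D = -26 (D = -2 - 24 = -26)
l(C, b) = -26*b
l(-74, -85)*T = -26*(-85)*3 = 2210*3 = 6630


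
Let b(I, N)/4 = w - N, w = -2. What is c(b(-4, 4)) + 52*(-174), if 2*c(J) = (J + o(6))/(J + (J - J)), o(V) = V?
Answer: -72381/8 ≈ -9047.6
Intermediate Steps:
b(I, N) = -8 - 4*N (b(I, N) = 4*(-2 - N) = -8 - 4*N)
c(J) = (6 + J)/(2*J) (c(J) = ((J + 6)/(J + (J - J)))/2 = ((6 + J)/(J + 0))/2 = ((6 + J)/J)/2 = (6 + J)/(2*J))
c(b(-4, 4)) + 52*(-174) = (6 + (-8 - 4*4))/(2*(-8 - 4*4)) + 52*(-174) = (6 + (-8 - 16))/(2*(-8 - 16)) - 9048 = (½)*(6 - 24)/(-24) - 9048 = (½)*(-1/24)*(-18) - 9048 = 3/8 - 9048 = -72381/8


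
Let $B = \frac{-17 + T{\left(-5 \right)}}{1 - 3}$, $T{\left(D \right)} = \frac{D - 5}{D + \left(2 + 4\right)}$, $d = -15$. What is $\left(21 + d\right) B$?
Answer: $81$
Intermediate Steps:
$T{\left(D \right)} = \frac{-5 + D}{6 + D}$ ($T{\left(D \right)} = \frac{-5 + D}{D + 6} = \frac{-5 + D}{6 + D}$)
$B = \frac{27}{2}$ ($B = \frac{-17 + \frac{-5 - 5}{6 - 5}}{1 - 3} = \frac{-17 + 1^{-1} \left(-10\right)}{-2} = \left(-17 + 1 \left(-10\right)\right) \left(- \frac{1}{2}\right) = \left(-17 - 10\right) \left(- \frac{1}{2}\right) = \left(-27\right) \left(- \frac{1}{2}\right) = \frac{27}{2} \approx 13.5$)
$\left(21 + d\right) B = \left(21 - 15\right) \frac{27}{2} = 6 \cdot \frac{27}{2} = 81$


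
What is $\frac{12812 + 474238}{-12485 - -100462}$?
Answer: $\frac{487050}{87977} \approx 5.5361$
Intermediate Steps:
$\frac{12812 + 474238}{-12485 - -100462} = \frac{487050}{-12485 + \left(-137553 + 238015\right)} = \frac{487050}{-12485 + 100462} = \frac{487050}{87977}$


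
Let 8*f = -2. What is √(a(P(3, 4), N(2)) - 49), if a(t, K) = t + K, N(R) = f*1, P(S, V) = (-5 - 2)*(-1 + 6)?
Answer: I*√337/2 ≈ 9.1788*I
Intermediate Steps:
f = -¼ (f = (⅛)*(-2) = -¼ ≈ -0.25000)
P(S, V) = -35 (P(S, V) = -7*5 = -35)
N(R) = -¼ (N(R) = -¼*1 = -¼)
a(t, K) = K + t
√(a(P(3, 4), N(2)) - 49) = √((-¼ - 35) - 49) = √(-141/4 - 49) = √(-337/4) = I*√337/2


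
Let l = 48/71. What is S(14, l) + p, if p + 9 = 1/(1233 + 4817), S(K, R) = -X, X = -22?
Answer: 78651/6050 ≈ 13.000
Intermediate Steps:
l = 48/71 (l = 48*(1/71) = 48/71 ≈ 0.67606)
S(K, R) = 22 (S(K, R) = -1*(-22) = 22)
p = -54449/6050 (p = -9 + 1/(1233 + 4817) = -9 + 1/6050 = -54449/6050 ≈ -8.9998)
S(14, l) + p = 22 - 54449/6050 = 78651/6050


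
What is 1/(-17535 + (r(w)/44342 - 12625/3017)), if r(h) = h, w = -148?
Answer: -66889907/1173194651378 ≈ -5.7015e-5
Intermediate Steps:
1/(-17535 + (r(w)/44342 - 12625/3017)) = 1/(-17535 + (-148/44342 - 12625/3017)) = 1/(-17535 + (-148*1/44342 - 12625*1/3017)) = 1/(-17535 + (-74/22171 - 12625/3017)) = 1/(-17535 - 280132133/66889907) = 1/(-1173194651378/66889907) = -66889907/1173194651378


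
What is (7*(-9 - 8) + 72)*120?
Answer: -5640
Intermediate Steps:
(7*(-9 - 8) + 72)*120 = (7*(-17) + 72)*120 = (-119 + 72)*120 = -47*120 = -5640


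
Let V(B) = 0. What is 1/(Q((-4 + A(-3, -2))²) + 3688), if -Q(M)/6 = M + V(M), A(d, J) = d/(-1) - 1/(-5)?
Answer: 25/92104 ≈ 0.00027143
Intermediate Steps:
A(d, J) = ⅕ - d (A(d, J) = d*(-1) - 1*(-⅕) = -d + ⅕ = ⅕ - d)
Q(M) = -6*M (Q(M) = -6*(M + 0) = -6*M)
1/(Q((-4 + A(-3, -2))²) + 3688) = 1/(-6*(-4 + (⅕ - 1*(-3)))² + 3688) = 1/(-6*(-4 + (⅕ + 3))² + 3688) = 1/(-6*(-4 + 16/5)² + 3688) = 1/(-6*(-⅘)² + 3688) = 1/(-6*16/25 + 3688) = 1/(-96/25 + 3688) = 1/(92104/25) = 25/92104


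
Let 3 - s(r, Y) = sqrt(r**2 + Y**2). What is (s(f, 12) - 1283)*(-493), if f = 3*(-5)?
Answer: 631040 + 1479*sqrt(41) ≈ 6.4051e+5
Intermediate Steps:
f = -15
s(r, Y) = 3 - sqrt(Y**2 + r**2) (s(r, Y) = 3 - sqrt(r**2 + Y**2) = 3 - sqrt(Y**2 + r**2))
(s(f, 12) - 1283)*(-493) = ((3 - sqrt(12**2 + (-15)**2)) - 1283)*(-493) = ((3 - sqrt(144 + 225)) - 1283)*(-493) = ((3 - sqrt(369)) - 1283)*(-493) = ((3 - 3*sqrt(41)) - 1283)*(-493) = (-1280 - 3*sqrt(41))*(-493) = 631040 + 1479*sqrt(41)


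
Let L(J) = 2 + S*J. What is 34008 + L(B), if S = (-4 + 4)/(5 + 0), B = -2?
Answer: 34010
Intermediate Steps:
S = 0 (S = 0/5 = 0*(⅕) = 0)
L(J) = 2 (L(J) = 2 + 0*J = 2 + 0 = 2)
34008 + L(B) = 34008 + 2 = 34010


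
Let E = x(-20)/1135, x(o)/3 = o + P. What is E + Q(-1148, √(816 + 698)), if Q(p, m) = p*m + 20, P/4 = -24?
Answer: 22352/1135 - 1148*√1514 ≈ -44649.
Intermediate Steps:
P = -96 (P = 4*(-24) = -96)
x(o) = -288 + 3*o (x(o) = 3*(o - 96) = 3*(-96 + o) = -288 + 3*o)
Q(p, m) = 20 + m*p (Q(p, m) = m*p + 20 = 20 + m*p)
E = -348/1135 (E = (-288 + 3*(-20))/1135 = (-288 - 60)/1135 = (1/1135)*(-348) = -348/1135 ≈ -0.30661)
E + Q(-1148, √(816 + 698)) = -348/1135 + (20 + √(816 + 698)*(-1148)) = -348/1135 + (20 + √1514*(-1148)) = -348/1135 + (20 - 1148*√1514) = 22352/1135 - 1148*√1514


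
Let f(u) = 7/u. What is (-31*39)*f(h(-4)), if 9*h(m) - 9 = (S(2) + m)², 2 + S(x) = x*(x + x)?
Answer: -5859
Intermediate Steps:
S(x) = -2 + 2*x² (S(x) = -2 + x*(x + x) = -2 + x*(2*x) = -2 + 2*x²)
h(m) = 1 + (6 + m)²/9 (h(m) = 1 + ((-2 + 2*2²) + m)²/9 = 1 + ((-2 + 2*4) + m)²/9 = 1 + ((-2 + 8) + m)²/9 = 1 + (6 + m)²/9)
(-31*39)*f(h(-4)) = (-31*39)*(7/(1 + (6 - 4)²/9)) = -8463/(1 + (⅑)*2²) = -8463/(1 + (⅑)*4) = -8463/(1 + 4/9) = -8463/13/9 = -8463*9/13 = -1209*63/13 = -5859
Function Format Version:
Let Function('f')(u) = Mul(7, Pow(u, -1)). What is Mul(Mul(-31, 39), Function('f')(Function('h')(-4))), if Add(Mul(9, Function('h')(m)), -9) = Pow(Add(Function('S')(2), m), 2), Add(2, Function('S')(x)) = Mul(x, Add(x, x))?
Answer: -5859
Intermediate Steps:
Function('S')(x) = Add(-2, Mul(2, Pow(x, 2))) (Function('S')(x) = Add(-2, Mul(x, Add(x, x))) = Add(-2, Mul(x, Mul(2, x))) = Add(-2, Mul(2, Pow(x, 2))))
Function('h')(m) = Add(1, Mul(Rational(1, 9), Pow(Add(6, m), 2))) (Function('h')(m) = Add(1, Mul(Rational(1, 9), Pow(Add(Add(-2, Mul(2, Pow(2, 2))), m), 2))) = Add(1, Mul(Rational(1, 9), Pow(Add(Add(-2, Mul(2, 4)), m), 2))) = Add(1, Mul(Rational(1, 9), Pow(Add(Add(-2, 8), m), 2))) = Add(1, Mul(Rational(1, 9), Pow(Add(6, m), 2))))
Mul(Mul(-31, 39), Function('f')(Function('h')(-4))) = Mul(Mul(-31, 39), Mul(7, Pow(Add(1, Mul(Rational(1, 9), Pow(Add(6, -4), 2))), -1))) = Mul(-1209, Mul(7, Pow(Add(1, Mul(Rational(1, 9), Pow(2, 2))), -1))) = Mul(-1209, Mul(7, Pow(Add(1, Mul(Rational(1, 9), 4)), -1))) = Mul(-1209, Mul(7, Pow(Add(1, Rational(4, 9)), -1))) = Mul(-1209, Mul(7, Pow(Rational(13, 9), -1))) = Mul(-1209, Mul(7, Rational(9, 13))) = Mul(-1209, Rational(63, 13)) = -5859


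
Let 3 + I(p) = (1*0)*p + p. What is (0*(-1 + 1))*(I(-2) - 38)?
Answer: 0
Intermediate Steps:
I(p) = -3 + p (I(p) = -3 + ((1*0)*p + p) = -3 + (0*p + p) = -3 + (0 + p) = -3 + p)
(0*(-1 + 1))*(I(-2) - 38) = (0*(-1 + 1))*((-3 - 2) - 38) = (0*0)*(-5 - 38) = 0*(-43) = 0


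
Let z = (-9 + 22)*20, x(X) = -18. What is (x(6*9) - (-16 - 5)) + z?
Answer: 263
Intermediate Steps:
z = 260 (z = 13*20 = 260)
(x(6*9) - (-16 - 5)) + z = (-18 - (-16 - 5)) + 260 = (-18 - 1*(-21)) + 260 = (-18 + 21) + 260 = 3 + 260 = 263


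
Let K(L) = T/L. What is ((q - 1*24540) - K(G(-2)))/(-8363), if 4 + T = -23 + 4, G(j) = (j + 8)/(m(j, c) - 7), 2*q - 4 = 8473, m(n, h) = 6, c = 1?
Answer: 60916/25089 ≈ 2.4280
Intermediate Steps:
q = 8477/2 (q = 2 + (1/2)*8473 = 2 + 8473/2 = 8477/2 ≈ 4238.5)
G(j) = -8 - j (G(j) = (j + 8)/(6 - 7) = (8 + j)/(-1) = (8 + j)*(-1) = -8 - j)
T = -23 (T = -4 + (-23 + 4) = -4 - 19 = -23)
K(L) = -23/L
((q - 1*24540) - K(G(-2)))/(-8363) = ((8477/2 - 1*24540) - (-23)/(-8 - 1*(-2)))/(-8363) = ((8477/2 - 24540) - (-23)/(-8 + 2))*(-1/8363) = (-40603/2 - (-23)/(-6))*(-1/8363) = (-40603/2 - (-23)*(-1)/6)*(-1/8363) = (-40603/2 - 1*23/6)*(-1/8363) = (-40603/2 - 23/6)*(-1/8363) = -60916/3*(-1/8363) = 60916/25089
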